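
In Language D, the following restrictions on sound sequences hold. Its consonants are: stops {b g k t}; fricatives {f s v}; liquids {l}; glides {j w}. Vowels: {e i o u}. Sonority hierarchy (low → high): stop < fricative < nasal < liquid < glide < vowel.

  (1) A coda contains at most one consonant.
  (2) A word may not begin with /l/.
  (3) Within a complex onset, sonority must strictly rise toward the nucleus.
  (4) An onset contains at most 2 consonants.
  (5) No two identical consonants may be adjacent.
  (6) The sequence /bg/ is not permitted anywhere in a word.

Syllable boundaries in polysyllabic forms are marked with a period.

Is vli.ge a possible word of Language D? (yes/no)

yes

vli.ge — σ1 onset /vl/ (2→4 rises), coda /∅/ ok; σ2 onset /g/, coda /∅/ ok → well-formed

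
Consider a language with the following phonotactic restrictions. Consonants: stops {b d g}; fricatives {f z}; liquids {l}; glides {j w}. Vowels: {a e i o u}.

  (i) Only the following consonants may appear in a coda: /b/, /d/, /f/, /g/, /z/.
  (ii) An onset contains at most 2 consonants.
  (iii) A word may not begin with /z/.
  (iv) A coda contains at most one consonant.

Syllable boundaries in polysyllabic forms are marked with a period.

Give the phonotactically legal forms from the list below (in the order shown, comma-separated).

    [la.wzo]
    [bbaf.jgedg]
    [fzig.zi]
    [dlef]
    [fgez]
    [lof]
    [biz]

[la.wzo], [fzig.zi], [dlef], [fgez], [lof], [biz]

[la.wzo] — σ1 onset /l/, coda /∅/ ok; σ2 onset /wz/ (2C), coda /∅/ ok → phonotactically legal
[bbaf.jgedg] — violates constraint (iv): syllable 2 coda /dg/ has 2 consonants (> 1) → phonotactically illegal
[fzig.zi] — σ1 onset /fz/ (2C), coda /g/ ok; σ2 onset /z/, coda /∅/ ok → phonotactically legal
[dlef] — σ1 onset /dl/ (2C), coda /f/ ok → phonotactically legal
[fgez] — σ1 onset /fg/ (2C), coda /z/ ok → phonotactically legal
[lof] — σ1 onset /l/, coda /f/ ok → phonotactically legal
[biz] — σ1 onset /b/, coda /z/ ok → phonotactically legal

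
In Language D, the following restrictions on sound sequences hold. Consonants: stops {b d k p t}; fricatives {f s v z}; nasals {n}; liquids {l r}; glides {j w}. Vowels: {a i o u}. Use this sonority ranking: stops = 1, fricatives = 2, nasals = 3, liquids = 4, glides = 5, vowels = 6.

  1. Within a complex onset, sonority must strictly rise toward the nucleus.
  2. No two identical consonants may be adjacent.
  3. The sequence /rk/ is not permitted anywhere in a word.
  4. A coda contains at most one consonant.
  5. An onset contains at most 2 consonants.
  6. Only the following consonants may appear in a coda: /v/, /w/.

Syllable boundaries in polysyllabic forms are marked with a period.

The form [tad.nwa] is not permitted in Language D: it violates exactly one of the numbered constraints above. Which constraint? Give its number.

[tad.nwa]: syllable 1 coda contains /d/, which is not a licensed coda consonant.
This is a violation of constraint 6: "Only the following consonants may appear in a coda: /v/, /w/."
The remaining constraints (1, 2, 3, 4, 5) are satisfied.

6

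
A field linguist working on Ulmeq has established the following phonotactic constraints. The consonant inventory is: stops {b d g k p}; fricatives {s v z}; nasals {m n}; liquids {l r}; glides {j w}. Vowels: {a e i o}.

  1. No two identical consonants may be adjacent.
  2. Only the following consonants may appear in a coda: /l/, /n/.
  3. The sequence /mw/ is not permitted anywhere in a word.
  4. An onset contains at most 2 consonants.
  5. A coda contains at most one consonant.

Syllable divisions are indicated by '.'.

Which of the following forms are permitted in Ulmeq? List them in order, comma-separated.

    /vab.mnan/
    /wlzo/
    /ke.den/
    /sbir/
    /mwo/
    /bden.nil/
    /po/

/vab.mnan/ — violates constraint 2: syllable 1 coda contains /b/, which is not a licensed coda consonant → not permitted
/wlzo/ — violates constraint 4: syllable 1 onset /wlz/ has 3 consonants (> 2) → not permitted
/ke.den/ — σ1 onset /k/, coda /∅/ ok; σ2 onset /d/, coda /n/ ok → permitted
/sbir/ — violates constraint 2: syllable 1 coda contains /r/, which is not a licensed coda consonant → not permitted
/mwo/ — violates constraint 3: contains banned sequence /mw/ → not permitted
/bden.nil/ — violates constraint 1: adjacent identical consonants /nn/ → not permitted
/po/ — σ1 onset /p/, coda /∅/ ok → permitted

/ke.den/, /po/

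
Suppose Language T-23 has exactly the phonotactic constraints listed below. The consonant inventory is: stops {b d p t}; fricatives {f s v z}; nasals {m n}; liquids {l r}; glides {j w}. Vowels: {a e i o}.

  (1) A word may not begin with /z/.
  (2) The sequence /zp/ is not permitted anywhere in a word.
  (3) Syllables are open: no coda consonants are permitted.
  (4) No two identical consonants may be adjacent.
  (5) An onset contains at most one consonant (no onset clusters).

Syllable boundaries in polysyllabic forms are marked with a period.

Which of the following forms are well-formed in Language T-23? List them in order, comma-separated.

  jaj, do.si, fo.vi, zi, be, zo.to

do.si, fo.vi, be

jaj — violates constraint 3: syllable 1 coda /j/ has 1 consonant (> 0) → ill-formed
do.si — σ1 onset /d/, coda /∅/ ok; σ2 onset /s/, coda /∅/ ok → well-formed
fo.vi — σ1 onset /f/, coda /∅/ ok; σ2 onset /v/, coda /∅/ ok → well-formed
zi — violates constraint 1: word begins with /z/ → ill-formed
be — σ1 onset /b/, coda /∅/ ok → well-formed
zo.to — violates constraint 1: word begins with /z/ → ill-formed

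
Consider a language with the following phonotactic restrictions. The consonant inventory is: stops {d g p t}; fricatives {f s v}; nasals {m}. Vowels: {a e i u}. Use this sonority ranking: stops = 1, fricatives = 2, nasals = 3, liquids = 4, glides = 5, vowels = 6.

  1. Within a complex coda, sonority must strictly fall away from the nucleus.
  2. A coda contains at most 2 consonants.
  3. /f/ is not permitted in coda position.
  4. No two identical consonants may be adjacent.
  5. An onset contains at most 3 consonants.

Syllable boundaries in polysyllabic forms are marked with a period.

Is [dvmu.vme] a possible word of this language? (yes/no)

yes

[dvmu.vme] — σ1 onset /dvm/ (3C), coda /∅/ ok; σ2 onset /vm/ (2C), coda /∅/ ok → permitted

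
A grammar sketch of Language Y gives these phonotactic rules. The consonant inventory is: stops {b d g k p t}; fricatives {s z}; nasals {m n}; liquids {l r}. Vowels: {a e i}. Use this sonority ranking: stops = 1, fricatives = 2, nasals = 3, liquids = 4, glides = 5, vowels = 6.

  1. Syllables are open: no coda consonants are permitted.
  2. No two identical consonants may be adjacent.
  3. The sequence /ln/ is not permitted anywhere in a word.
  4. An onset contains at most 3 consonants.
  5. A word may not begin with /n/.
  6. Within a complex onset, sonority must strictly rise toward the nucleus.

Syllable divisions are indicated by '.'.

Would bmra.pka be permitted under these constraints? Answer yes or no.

bmra.pka — violates constraint 6: syllable 2 onset /pk/: /p/ (stop, 1) → /k/ (stop, 1) does not rise → not permitted

no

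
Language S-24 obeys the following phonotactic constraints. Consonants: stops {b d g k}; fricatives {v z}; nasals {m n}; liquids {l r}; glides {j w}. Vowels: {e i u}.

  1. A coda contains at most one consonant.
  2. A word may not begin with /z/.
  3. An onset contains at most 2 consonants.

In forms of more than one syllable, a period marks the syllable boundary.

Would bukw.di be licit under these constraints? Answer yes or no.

no

bukw.di — violates constraint 1: syllable 1 coda /kw/ has 2 consonants (> 1) → illicit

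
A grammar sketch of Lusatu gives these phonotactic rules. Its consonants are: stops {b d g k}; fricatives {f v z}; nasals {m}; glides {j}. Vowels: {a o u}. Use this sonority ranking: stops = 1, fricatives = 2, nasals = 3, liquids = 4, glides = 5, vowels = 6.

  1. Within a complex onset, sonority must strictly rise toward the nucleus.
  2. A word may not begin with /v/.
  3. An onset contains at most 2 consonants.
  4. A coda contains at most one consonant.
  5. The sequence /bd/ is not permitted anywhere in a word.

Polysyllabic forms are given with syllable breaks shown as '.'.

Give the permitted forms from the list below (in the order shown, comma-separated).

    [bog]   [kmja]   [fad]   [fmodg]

[bog], [fad]

[bog] — σ1 onset /b/, coda /g/ ok → permitted
[kmja] — violates constraint 3: syllable 1 onset /kmj/ has 3 consonants (> 2) → not permitted
[fad] — σ1 onset /f/, coda /d/ ok → permitted
[fmodg] — violates constraint 4: syllable 1 coda /dg/ has 2 consonants (> 1) → not permitted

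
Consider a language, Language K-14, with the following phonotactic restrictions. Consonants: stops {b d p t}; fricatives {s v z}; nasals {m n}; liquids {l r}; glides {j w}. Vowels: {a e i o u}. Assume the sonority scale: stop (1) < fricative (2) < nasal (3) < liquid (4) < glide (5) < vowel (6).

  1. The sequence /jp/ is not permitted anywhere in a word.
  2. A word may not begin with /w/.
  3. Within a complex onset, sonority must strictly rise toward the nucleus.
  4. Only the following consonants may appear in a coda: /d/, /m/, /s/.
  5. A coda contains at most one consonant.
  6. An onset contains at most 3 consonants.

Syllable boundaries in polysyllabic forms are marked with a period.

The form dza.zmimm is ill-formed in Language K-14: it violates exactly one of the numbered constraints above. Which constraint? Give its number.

dza.zmimm: syllable 2 coda /mm/ has 2 consonants (> 1).
This is a violation of constraint 5: "A coda contains at most one consonant."
The remaining constraints (1, 2, 3, 4, 6) are satisfied.

5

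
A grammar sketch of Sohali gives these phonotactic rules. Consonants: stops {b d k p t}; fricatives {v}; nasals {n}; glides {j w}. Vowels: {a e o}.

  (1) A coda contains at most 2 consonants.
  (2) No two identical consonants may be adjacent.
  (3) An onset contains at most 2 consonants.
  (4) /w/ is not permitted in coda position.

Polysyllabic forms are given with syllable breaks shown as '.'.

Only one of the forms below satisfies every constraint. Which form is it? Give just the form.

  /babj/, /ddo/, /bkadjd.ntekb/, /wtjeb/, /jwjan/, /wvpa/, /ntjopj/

/babj/ — σ1 onset /b/, coda /bj/ (2C) ok → permitted
/ddo/ — violates constraint 2: adjacent identical consonants /dd/ → not permitted
/bkadjd.ntekb/ — violates constraint 1: syllable 1 coda /djd/ has 3 consonants (> 2) → not permitted
/wtjeb/ — violates constraint 3: syllable 1 onset /wtj/ has 3 consonants (> 2) → not permitted
/jwjan/ — violates constraint 3: syllable 1 onset /jwj/ has 3 consonants (> 2) → not permitted
/wvpa/ — violates constraint 3: syllable 1 onset /wvp/ has 3 consonants (> 2) → not permitted
/ntjopj/ — violates constraint 3: syllable 1 onset /ntj/ has 3 consonants (> 2) → not permitted

/babj/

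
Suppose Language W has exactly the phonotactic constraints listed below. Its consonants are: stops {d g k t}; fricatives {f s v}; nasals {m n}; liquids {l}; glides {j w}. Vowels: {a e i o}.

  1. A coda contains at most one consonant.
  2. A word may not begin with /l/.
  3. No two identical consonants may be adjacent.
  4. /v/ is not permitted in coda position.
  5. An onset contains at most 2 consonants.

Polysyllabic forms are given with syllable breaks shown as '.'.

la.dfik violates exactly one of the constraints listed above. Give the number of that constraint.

la.dfik: word begins with /l/.
This is a violation of constraint 2: "A word may not begin with /l/."
The remaining constraints (1, 3, 4, 5) are satisfied.

2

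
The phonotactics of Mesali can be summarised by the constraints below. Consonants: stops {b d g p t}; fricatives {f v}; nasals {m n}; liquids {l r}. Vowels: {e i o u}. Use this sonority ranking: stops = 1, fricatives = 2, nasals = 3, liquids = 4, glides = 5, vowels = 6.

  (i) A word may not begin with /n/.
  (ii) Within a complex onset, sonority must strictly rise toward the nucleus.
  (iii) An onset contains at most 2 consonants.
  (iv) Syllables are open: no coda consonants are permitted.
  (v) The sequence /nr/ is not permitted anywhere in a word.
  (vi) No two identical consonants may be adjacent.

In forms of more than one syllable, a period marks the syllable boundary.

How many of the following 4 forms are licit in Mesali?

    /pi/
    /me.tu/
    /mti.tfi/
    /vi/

3

/pi/ — σ1 onset /p/, coda /∅/ ok → licit
/me.tu/ — σ1 onset /m/, coda /∅/ ok; σ2 onset /t/, coda /∅/ ok → licit
/mti.tfi/ — violates constraint (ii): syllable 1 onset /mt/: /m/ (nasal, 3) → /t/ (stop, 1) does not rise → illicit
/vi/ — σ1 onset /v/, coda /∅/ ok → licit
Licit: /pi/, /me.tu/, /vi/ → 3.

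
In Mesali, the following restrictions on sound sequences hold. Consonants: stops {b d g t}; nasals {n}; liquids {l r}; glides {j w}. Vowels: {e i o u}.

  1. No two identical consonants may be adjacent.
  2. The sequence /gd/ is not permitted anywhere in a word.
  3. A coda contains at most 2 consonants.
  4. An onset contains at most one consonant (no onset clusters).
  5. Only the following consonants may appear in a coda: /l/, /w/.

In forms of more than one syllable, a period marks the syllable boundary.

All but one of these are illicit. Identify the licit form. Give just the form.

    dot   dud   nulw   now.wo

nulw

dot — violates constraint 5: syllable 1 coda contains /t/, which is not a licensed coda consonant → illicit
dud — violates constraint 5: syllable 1 coda contains /d/, which is not a licensed coda consonant → illicit
nulw — σ1 onset /n/, coda /lw/ (2C) ok → licit
now.wo — violates constraint 1: adjacent identical consonants /ww/ → illicit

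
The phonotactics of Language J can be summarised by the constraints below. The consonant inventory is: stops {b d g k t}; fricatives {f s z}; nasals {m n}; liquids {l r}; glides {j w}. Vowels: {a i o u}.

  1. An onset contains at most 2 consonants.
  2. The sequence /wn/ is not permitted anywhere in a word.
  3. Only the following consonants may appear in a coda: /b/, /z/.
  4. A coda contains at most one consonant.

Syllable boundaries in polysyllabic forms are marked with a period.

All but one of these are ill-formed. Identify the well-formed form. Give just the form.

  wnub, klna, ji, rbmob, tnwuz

ji

wnub — violates constraint 2: contains banned sequence /wn/ → ill-formed
klna — violates constraint 1: syllable 1 onset /kln/ has 3 consonants (> 2) → ill-formed
ji — σ1 onset /j/, coda /∅/ ok → well-formed
rbmob — violates constraint 1: syllable 1 onset /rbm/ has 3 consonants (> 2) → ill-formed
tnwuz — violates constraint 1: syllable 1 onset /tnw/ has 3 consonants (> 2) → ill-formed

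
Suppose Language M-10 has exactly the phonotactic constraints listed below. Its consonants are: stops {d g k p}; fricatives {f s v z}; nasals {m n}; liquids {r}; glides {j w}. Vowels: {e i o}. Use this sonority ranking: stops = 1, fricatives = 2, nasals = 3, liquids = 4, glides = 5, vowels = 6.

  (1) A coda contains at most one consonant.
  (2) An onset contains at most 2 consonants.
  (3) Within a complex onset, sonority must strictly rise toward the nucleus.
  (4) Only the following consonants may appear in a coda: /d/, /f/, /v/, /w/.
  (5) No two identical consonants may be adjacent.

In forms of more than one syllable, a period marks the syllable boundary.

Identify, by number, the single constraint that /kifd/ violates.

/kifd/: syllable 1 coda /fd/ has 2 consonants (> 1).
This is a violation of constraint 1: "A coda contains at most one consonant."
The remaining constraints (2, 3, 4, 5) are satisfied.

1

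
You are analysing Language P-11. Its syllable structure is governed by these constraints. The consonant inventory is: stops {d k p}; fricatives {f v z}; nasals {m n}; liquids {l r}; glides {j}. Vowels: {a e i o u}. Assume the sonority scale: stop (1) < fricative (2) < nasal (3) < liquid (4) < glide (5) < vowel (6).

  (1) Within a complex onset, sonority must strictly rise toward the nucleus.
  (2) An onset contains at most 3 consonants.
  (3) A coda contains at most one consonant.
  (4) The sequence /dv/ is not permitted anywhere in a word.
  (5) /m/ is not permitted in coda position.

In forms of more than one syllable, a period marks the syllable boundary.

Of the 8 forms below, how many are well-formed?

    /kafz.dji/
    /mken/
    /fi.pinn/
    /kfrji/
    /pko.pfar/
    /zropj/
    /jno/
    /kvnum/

/kafz.dji/ — violates constraint 3: syllable 1 coda /fz/ has 2 consonants (> 1) → ill-formed
/mken/ — violates constraint 1: syllable 1 onset /mk/: /m/ (nasal, 3) → /k/ (stop, 1) does not rise → ill-formed
/fi.pinn/ — violates constraint 3: syllable 2 coda /nn/ has 2 consonants (> 1) → ill-formed
/kfrji/ — violates constraint 2: syllable 1 onset /kfrj/ has 4 consonants (> 3) → ill-formed
/pko.pfar/ — violates constraint 1: syllable 1 onset /pk/: /p/ (stop, 1) → /k/ (stop, 1) does not rise → ill-formed
/zropj/ — violates constraint 3: syllable 1 coda /pj/ has 2 consonants (> 1) → ill-formed
/jno/ — violates constraint 1: syllable 1 onset /jn/: /j/ (glide, 5) → /n/ (nasal, 3) does not rise → ill-formed
/kvnum/ — violates constraint 5: syllable 1 coda contains /m/ → ill-formed
No form is well-formed → 0.

0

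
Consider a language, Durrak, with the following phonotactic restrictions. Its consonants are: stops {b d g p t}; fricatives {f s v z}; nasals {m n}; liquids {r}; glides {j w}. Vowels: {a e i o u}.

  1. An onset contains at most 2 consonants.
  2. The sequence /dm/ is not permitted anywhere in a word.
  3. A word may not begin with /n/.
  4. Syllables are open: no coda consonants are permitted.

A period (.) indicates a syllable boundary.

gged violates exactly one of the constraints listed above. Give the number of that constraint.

4

gged: syllable 1 coda /d/ has 1 consonant (> 0).
This is a violation of constraint 4: "Syllables are open: no coda consonants are permitted."
The remaining constraints (1, 2, 3) are satisfied.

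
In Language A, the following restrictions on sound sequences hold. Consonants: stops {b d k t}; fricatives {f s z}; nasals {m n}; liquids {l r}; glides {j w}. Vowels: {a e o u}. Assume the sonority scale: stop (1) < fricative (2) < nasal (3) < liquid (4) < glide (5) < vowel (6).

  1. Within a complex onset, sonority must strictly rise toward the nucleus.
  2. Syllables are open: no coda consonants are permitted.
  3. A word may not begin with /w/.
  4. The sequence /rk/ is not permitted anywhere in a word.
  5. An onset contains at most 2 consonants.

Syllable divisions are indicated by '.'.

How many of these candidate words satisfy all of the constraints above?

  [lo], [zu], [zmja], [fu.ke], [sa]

[lo] — σ1 onset /l/, coda /∅/ ok → phonotactically legal
[zu] — σ1 onset /z/, coda /∅/ ok → phonotactically legal
[zmja] — violates constraint 5: syllable 1 onset /zmj/ has 3 consonants (> 2) → phonotactically illegal
[fu.ke] — σ1 onset /f/, coda /∅/ ok; σ2 onset /k/, coda /∅/ ok → phonotactically legal
[sa] — σ1 onset /s/, coda /∅/ ok → phonotactically legal
Phonotactically legal: [lo], [zu], [fu.ke], [sa] → 4.

4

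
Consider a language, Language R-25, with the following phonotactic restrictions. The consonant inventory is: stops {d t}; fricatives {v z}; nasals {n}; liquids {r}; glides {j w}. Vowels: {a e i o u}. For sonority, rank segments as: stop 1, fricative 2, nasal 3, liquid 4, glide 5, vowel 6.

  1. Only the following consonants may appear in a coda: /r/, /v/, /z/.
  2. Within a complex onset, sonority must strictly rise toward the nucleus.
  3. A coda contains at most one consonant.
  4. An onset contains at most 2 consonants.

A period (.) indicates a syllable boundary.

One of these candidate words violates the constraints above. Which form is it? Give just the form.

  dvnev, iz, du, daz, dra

dvnev — violates constraint 4: syllable 1 onset /dvn/ has 3 consonants (> 2) → not permitted
iz — σ1 onset /∅/, coda /z/ ok → permitted
du — σ1 onset /d/, coda /∅/ ok → permitted
daz — σ1 onset /d/, coda /z/ ok → permitted
dra — σ1 onset /dr/ (1→4 rises), coda /∅/ ok → permitted

dvnev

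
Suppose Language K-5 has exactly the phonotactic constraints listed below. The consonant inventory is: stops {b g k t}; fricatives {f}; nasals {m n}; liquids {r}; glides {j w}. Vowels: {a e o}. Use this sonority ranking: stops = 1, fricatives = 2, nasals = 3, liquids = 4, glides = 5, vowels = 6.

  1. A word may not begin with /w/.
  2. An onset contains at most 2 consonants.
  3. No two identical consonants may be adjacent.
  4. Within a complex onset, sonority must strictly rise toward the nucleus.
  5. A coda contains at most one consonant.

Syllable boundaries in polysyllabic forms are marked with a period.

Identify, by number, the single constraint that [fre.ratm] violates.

5

[fre.ratm]: syllable 2 coda /tm/ has 2 consonants (> 1).
This is a violation of constraint 5: "A coda contains at most one consonant."
The remaining constraints (1, 2, 3, 4) are satisfied.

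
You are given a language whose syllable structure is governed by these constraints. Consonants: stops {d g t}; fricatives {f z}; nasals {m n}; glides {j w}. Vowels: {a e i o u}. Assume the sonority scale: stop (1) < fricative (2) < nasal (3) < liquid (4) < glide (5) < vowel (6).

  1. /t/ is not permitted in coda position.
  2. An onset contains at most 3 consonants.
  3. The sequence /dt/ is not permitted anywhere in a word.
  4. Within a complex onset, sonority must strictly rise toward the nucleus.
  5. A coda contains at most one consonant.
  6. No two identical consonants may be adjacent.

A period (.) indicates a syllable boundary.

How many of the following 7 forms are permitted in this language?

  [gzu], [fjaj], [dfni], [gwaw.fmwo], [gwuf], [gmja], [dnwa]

[gzu] — σ1 onset /gz/ (1→2 rises), coda /∅/ ok → permitted
[fjaj] — σ1 onset /fj/ (2→5 rises), coda /j/ ok → permitted
[dfni] — σ1 onset /dfn/ (1→2→3 rises), coda /∅/ ok → permitted
[gwaw.fmwo] — σ1 onset /gw/ (1→5 rises), coda /w/ ok; σ2 onset /fmw/ (2→3→5 rises), coda /∅/ ok → permitted
[gwuf] — σ1 onset /gw/ (1→5 rises), coda /f/ ok → permitted
[gmja] — σ1 onset /gmj/ (1→3→5 rises), coda /∅/ ok → permitted
[dnwa] — σ1 onset /dnw/ (1→3→5 rises), coda /∅/ ok → permitted
Permitted: [gzu], [fjaj], [dfni], [gwaw.fmwo], [gwuf], [gmja], [dnwa] → 7.

7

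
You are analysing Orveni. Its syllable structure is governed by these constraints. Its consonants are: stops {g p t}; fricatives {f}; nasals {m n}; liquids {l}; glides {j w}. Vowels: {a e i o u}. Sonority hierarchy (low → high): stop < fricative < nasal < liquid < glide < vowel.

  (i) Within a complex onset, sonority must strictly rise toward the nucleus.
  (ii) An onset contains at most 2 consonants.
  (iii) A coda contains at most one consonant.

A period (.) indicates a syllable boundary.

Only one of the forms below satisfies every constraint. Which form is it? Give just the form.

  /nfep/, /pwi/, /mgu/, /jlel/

/nfep/ — violates constraint (i): syllable 1 onset /nf/: /n/ (nasal, 3) → /f/ (fricative, 2) does not rise → illicit
/pwi/ — σ1 onset /pw/ (1→5 rises), coda /∅/ ok → licit
/mgu/ — violates constraint (i): syllable 1 onset /mg/: /m/ (nasal, 3) → /g/ (stop, 1) does not rise → illicit
/jlel/ — violates constraint (i): syllable 1 onset /jl/: /j/ (glide, 5) → /l/ (liquid, 4) does not rise → illicit

/pwi/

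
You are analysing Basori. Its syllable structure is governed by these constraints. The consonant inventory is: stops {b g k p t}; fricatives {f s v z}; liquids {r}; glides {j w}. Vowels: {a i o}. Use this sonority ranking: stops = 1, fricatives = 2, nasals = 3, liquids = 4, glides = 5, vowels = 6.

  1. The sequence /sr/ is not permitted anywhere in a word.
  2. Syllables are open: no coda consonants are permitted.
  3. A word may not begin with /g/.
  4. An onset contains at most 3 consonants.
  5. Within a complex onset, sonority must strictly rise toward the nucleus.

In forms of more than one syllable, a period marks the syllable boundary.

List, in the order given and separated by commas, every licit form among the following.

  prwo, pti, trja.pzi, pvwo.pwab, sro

prwo, trja.pzi

prwo — σ1 onset /prw/ (1→4→5 rises), coda /∅/ ok → licit
pti — violates constraint 5: syllable 1 onset /pt/: /p/ (stop, 1) → /t/ (stop, 1) does not rise → illicit
trja.pzi — σ1 onset /trj/ (1→4→5 rises), coda /∅/ ok; σ2 onset /pz/ (1→2 rises), coda /∅/ ok → licit
pvwo.pwab — violates constraint 2: syllable 2 coda /b/ has 1 consonant (> 0) → illicit
sro — violates constraint 1: contains banned sequence /sr/ → illicit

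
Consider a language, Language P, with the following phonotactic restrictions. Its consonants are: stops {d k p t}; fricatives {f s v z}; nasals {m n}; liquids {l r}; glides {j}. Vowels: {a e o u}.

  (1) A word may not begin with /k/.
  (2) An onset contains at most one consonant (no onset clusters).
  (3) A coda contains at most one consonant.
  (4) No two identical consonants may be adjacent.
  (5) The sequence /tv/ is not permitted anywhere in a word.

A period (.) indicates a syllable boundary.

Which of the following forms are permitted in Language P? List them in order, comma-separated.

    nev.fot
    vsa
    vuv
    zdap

nev.fot — σ1 onset /n/, coda /v/ ok; σ2 onset /f/, coda /t/ ok → permitted
vsa — violates constraint 2: syllable 1 onset /vs/ has 2 consonants (> 1) → not permitted
vuv — σ1 onset /v/, coda /v/ ok → permitted
zdap — violates constraint 2: syllable 1 onset /zd/ has 2 consonants (> 1) → not permitted

nev.fot, vuv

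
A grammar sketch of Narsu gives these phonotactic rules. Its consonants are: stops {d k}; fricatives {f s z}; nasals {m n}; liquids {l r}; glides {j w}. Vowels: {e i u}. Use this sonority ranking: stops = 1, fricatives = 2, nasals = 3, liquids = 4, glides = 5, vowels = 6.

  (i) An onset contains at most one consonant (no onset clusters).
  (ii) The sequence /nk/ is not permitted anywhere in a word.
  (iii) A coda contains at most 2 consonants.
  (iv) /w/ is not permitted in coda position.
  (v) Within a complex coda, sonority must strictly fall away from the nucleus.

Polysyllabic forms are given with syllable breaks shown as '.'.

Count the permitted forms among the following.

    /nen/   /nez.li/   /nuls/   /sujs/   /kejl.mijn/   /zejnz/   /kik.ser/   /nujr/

/nen/ — σ1 onset /n/, coda /n/ ok → permitted
/nez.li/ — σ1 onset /n/, coda /z/ ok; σ2 onset /l/, coda /∅/ ok → permitted
/nuls/ — σ1 onset /n/, coda /ls/ (4→2 falls) ok → permitted
/sujs/ — σ1 onset /s/, coda /js/ (5→2 falls) ok → permitted
/kejl.mijn/ — σ1 onset /k/, coda /jl/ (5→4 falls) ok; σ2 onset /m/, coda /jn/ (5→3 falls) ok → permitted
/zejnz/ — violates constraint (iii): syllable 1 coda /jnz/ has 3 consonants (> 2) → not permitted
/kik.ser/ — σ1 onset /k/, coda /k/ ok; σ2 onset /s/, coda /r/ ok → permitted
/nujr/ — σ1 onset /n/, coda /jr/ (5→4 falls) ok → permitted
Permitted: /nen/, /nez.li/, /nuls/, /sujs/, /kejl.mijn/, /kik.ser/, /nujr/ → 7.

7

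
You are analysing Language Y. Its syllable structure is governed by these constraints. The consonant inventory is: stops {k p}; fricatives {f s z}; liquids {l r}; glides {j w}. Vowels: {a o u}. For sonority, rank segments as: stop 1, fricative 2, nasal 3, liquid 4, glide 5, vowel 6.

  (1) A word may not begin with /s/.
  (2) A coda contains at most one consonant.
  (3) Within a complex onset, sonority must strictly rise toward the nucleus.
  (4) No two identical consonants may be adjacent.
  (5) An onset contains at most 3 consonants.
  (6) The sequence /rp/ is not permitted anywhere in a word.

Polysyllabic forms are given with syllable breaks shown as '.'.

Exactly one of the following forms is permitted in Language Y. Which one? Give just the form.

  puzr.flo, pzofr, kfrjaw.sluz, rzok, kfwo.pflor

puzr.flo — violates constraint 2: syllable 1 coda /zr/ has 2 consonants (> 1) → not permitted
pzofr — violates constraint 2: syllable 1 coda /fr/ has 2 consonants (> 1) → not permitted
kfrjaw.sluz — violates constraint 5: syllable 1 onset /kfrj/ has 4 consonants (> 3) → not permitted
rzok — violates constraint 3: syllable 1 onset /rz/: /r/ (liquid, 4) → /z/ (fricative, 2) does not rise → not permitted
kfwo.pflor — σ1 onset /kfw/ (1→2→5 rises), coda /∅/ ok; σ2 onset /pfl/ (1→2→4 rises), coda /r/ ok → permitted

kfwo.pflor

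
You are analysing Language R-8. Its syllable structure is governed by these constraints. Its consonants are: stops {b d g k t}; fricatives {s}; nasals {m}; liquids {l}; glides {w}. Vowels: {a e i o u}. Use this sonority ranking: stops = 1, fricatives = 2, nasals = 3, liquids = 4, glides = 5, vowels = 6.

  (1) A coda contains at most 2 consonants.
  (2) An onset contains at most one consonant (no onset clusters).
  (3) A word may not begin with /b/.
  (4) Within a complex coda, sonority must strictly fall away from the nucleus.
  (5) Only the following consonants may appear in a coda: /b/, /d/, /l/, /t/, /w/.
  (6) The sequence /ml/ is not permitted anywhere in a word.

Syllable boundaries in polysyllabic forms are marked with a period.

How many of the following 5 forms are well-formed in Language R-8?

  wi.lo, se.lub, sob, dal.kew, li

5

wi.lo — σ1 onset /w/, coda /∅/ ok; σ2 onset /l/, coda /∅/ ok → well-formed
se.lub — σ1 onset /s/, coda /∅/ ok; σ2 onset /l/, coda /b/ ok → well-formed
sob — σ1 onset /s/, coda /b/ ok → well-formed
dal.kew — σ1 onset /d/, coda /l/ ok; σ2 onset /k/, coda /w/ ok → well-formed
li — σ1 onset /l/, coda /∅/ ok → well-formed
Well-formed: wi.lo, se.lub, sob, dal.kew, li → 5.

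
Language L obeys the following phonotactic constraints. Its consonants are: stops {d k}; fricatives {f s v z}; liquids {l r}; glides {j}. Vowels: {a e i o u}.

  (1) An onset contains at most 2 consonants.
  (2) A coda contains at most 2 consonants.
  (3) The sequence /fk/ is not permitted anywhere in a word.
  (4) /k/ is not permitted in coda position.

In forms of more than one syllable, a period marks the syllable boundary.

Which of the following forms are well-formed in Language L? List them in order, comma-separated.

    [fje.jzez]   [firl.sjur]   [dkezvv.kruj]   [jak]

[fje.jzez], [firl.sjur]

[fje.jzez] — σ1 onset /fj/ (2C), coda /∅/ ok; σ2 onset /jz/ (2C), coda /z/ ok → well-formed
[firl.sjur] — σ1 onset /f/, coda /rl/ (2C) ok; σ2 onset /sj/ (2C), coda /r/ ok → well-formed
[dkezvv.kruj] — violates constraint 2: syllable 1 coda /zvv/ has 3 consonants (> 2) → ill-formed
[jak] — violates constraint 4: syllable 1 coda contains /k/ → ill-formed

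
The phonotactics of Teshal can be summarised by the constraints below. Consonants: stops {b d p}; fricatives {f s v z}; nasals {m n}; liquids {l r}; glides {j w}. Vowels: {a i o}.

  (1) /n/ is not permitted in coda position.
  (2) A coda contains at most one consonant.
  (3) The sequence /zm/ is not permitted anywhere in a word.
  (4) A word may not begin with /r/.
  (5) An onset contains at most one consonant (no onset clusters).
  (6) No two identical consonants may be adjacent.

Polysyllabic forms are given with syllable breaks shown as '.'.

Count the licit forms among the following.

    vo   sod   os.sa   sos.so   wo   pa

4

vo — σ1 onset /v/, coda /∅/ ok → licit
sod — σ1 onset /s/, coda /d/ ok → licit
os.sa — violates constraint 6: adjacent identical consonants /ss/ → illicit
sos.so — violates constraint 6: adjacent identical consonants /ss/ → illicit
wo — σ1 onset /w/, coda /∅/ ok → licit
pa — σ1 onset /p/, coda /∅/ ok → licit
Licit: vo, sod, wo, pa → 4.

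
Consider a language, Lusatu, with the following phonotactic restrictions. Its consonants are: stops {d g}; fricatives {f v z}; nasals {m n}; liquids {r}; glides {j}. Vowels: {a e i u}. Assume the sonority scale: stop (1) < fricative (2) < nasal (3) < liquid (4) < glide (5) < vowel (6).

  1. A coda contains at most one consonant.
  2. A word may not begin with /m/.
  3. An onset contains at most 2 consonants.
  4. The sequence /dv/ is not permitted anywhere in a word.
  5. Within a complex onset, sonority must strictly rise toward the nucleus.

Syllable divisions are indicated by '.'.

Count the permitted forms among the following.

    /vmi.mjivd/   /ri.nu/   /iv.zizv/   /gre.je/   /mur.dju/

/vmi.mjivd/ — violates constraint 1: syllable 2 coda /vd/ has 2 consonants (> 1) → not permitted
/ri.nu/ — σ1 onset /r/, coda /∅/ ok; σ2 onset /n/, coda /∅/ ok → permitted
/iv.zizv/ — violates constraint 1: syllable 2 coda /zv/ has 2 consonants (> 1) → not permitted
/gre.je/ — σ1 onset /gr/ (1→4 rises), coda /∅/ ok; σ2 onset /j/, coda /∅/ ok → permitted
/mur.dju/ — violates constraint 2: word begins with /m/ → not permitted
Permitted: /ri.nu/, /gre.je/ → 2.

2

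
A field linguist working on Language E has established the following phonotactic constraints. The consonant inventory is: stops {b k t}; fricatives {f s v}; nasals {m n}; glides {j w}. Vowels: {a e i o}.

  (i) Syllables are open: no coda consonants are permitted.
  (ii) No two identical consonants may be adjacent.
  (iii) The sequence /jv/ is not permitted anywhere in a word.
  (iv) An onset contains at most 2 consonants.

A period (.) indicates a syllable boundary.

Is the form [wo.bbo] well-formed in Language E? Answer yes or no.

[wo.bbo] — violates constraint (ii): adjacent identical consonants /bb/ → ill-formed

no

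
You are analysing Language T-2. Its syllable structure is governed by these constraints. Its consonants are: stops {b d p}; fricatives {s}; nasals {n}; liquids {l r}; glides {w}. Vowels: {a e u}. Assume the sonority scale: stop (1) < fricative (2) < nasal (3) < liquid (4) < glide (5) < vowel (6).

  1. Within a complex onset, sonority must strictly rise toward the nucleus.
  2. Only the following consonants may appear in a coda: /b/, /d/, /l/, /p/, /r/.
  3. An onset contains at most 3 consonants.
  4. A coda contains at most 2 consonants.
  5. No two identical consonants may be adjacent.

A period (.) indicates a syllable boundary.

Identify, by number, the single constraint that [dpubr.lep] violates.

1

[dpubr.lep]: syllable 1 onset /dp/: /d/ (stop, 1) → /p/ (stop, 1) does not rise.
This is a violation of constraint 1: "Within a complex onset, sonority must strictly rise toward the nucleus."
The remaining constraints (2, 3, 4, 5) are satisfied.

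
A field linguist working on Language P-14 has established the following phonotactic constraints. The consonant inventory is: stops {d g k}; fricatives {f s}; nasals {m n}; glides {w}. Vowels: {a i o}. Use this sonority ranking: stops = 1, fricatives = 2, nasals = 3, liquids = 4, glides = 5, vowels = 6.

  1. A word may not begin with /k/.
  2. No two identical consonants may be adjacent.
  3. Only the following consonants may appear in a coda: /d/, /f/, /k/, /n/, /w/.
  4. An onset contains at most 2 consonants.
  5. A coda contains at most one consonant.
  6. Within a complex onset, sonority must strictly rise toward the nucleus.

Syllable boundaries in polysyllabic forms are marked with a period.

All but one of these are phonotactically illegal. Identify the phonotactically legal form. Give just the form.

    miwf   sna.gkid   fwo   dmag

miwf — violates constraint 5: syllable 1 coda /wf/ has 2 consonants (> 1) → phonotactically illegal
sna.gkid — violates constraint 6: syllable 2 onset /gk/: /g/ (stop, 1) → /k/ (stop, 1) does not rise → phonotactically illegal
fwo — σ1 onset /fw/ (2→5 rises), coda /∅/ ok → phonotactically legal
dmag — violates constraint 3: syllable 1 coda contains /g/, which is not a licensed coda consonant → phonotactically illegal

fwo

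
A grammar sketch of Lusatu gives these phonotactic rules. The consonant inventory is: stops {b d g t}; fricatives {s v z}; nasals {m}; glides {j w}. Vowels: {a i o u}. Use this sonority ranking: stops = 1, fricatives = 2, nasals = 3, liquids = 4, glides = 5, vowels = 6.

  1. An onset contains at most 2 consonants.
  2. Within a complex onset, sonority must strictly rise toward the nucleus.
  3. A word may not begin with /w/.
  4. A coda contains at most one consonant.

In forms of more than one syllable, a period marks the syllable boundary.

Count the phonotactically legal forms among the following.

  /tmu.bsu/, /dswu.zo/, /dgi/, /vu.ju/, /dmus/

3

/tmu.bsu/ — σ1 onset /tm/ (1→3 rises), coda /∅/ ok; σ2 onset /bs/ (1→2 rises), coda /∅/ ok → phonotactically legal
/dswu.zo/ — violates constraint 1: syllable 1 onset /dsw/ has 3 consonants (> 2) → phonotactically illegal
/dgi/ — violates constraint 2: syllable 1 onset /dg/: /d/ (stop, 1) → /g/ (stop, 1) does not rise → phonotactically illegal
/vu.ju/ — σ1 onset /v/, coda /∅/ ok; σ2 onset /j/, coda /∅/ ok → phonotactically legal
/dmus/ — σ1 onset /dm/ (1→3 rises), coda /s/ ok → phonotactically legal
Phonotactically legal: /tmu.bsu/, /vu.ju/, /dmus/ → 3.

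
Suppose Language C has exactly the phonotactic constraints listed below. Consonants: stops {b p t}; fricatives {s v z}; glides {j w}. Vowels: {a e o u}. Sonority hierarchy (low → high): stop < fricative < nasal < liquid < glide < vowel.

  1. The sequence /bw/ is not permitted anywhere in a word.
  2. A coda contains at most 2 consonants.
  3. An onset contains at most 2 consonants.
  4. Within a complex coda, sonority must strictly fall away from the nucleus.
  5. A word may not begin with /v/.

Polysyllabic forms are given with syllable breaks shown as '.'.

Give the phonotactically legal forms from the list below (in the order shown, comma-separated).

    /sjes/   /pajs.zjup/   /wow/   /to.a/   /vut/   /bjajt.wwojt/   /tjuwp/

/sjes/, /pajs.zjup/, /wow/, /to.a/, /bjajt.wwojt/, /tjuwp/

/sjes/ — σ1 onset /sj/ (2C), coda /s/ ok → phonotactically legal
/pajs.zjup/ — σ1 onset /p/, coda /js/ (5→2 falls) ok; σ2 onset /zj/ (2C), coda /p/ ok → phonotactically legal
/wow/ — σ1 onset /w/, coda /w/ ok → phonotactically legal
/to.a/ — σ1 onset /t/, coda /∅/ ok; σ2 onset /∅/, coda /∅/ ok → phonotactically legal
/vut/ — violates constraint 5: word begins with /v/ → phonotactically illegal
/bjajt.wwojt/ — σ1 onset /bj/ (2C), coda /jt/ (5→1 falls) ok; σ2 onset /ww/ (2C), coda /jt/ (5→1 falls) ok → phonotactically legal
/tjuwp/ — σ1 onset /tj/ (2C), coda /wp/ (5→1 falls) ok → phonotactically legal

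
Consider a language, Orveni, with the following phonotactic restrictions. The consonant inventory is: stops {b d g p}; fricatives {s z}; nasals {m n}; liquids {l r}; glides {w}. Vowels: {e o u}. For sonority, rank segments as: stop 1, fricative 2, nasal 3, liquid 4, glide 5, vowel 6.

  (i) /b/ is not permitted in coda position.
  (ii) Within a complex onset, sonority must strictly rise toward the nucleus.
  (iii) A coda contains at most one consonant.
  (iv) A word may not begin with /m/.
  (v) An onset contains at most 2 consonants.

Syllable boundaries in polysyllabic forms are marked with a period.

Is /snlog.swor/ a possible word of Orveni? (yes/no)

/snlog.swor/ — violates constraint (v): syllable 1 onset /snl/ has 3 consonants (> 2) → ill-formed

no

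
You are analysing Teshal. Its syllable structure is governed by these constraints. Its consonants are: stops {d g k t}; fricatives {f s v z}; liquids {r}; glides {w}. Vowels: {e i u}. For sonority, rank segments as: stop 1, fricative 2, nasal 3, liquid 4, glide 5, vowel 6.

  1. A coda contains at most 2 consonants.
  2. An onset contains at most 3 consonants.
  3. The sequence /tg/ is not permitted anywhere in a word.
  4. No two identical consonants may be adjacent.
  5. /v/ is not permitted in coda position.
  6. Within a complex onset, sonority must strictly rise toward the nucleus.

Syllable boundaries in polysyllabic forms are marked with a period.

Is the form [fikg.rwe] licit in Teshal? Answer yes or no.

yes

[fikg.rwe] — σ1 onset /f/, coda /kg/ (2C) ok; σ2 onset /rw/ (4→5 rises), coda /∅/ ok → licit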